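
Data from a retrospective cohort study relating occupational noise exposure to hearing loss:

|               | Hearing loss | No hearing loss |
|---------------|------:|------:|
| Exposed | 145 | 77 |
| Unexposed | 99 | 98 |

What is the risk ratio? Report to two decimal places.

1.30

Cells: a = 145, b = 77, c = 99, d = 98.
Risk in exposed = 145/222 = 0.65315; risk in unexposed = 99/197 = 0.50254.
RR = 0.65315 / 0.50254 = 1.29971
The risk among the exposed is 1.30 times that among the unexposed.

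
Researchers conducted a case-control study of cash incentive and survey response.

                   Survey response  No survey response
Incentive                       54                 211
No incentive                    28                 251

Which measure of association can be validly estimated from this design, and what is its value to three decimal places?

2.294

Cells: a = 54, b = 211, c = 28, d = 251.
This is a case-control study: participants were sampled on outcome status, so risks in the source population cannot be estimated directly — relative risk is not valid here. The odds ratio is the appropriate measure.
OR = (a·d)/(b·c) = (54 × 251) / (211 × 28) = 13554 / 5908 = 2.29418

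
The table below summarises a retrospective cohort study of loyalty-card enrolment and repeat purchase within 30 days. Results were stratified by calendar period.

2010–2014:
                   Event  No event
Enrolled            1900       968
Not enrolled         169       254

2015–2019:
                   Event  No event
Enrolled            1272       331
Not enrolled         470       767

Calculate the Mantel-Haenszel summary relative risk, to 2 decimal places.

RR_MH = Σ(aᵢ·n₀ᵢ/nᵢ) / Σ(cᵢ·n₁ᵢ/nᵢ), with n₁ᵢ = aᵢ+bᵢ (exposed), n₀ᵢ = cᵢ+dᵢ (unexposed), nᵢ = n₁ᵢ+n₀ᵢ.
Stratum 1 (2010–2014): n₁ = 2868, n₀ = 423, n = 3291; a·n₀/n = 1900·423/3291 = 244.2115; c·n₁/n = 169·2868/3291 = 147.2780
Stratum 2 (2015–2019): n₁ = 1603, n₀ = 1237, n = 2840; a·n₀/n = 1272·1237/2840 = 554.0366; c·n₁/n = 470·1603/2840 = 265.2852
RR_MH = (244.2115 + 554.0366) / (147.2780 + 265.2852) = 798.2481 / 412.5632 = 1.93485

1.93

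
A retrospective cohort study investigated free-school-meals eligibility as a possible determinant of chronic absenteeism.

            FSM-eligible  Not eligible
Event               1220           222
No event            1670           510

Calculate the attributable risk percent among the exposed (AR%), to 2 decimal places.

Reading the table with exposure as columns: a = 1220 (FSM-eligible, case), b = 1670 (FSM-eligible, non-case), c = 222 (Not eligible, case), d = 510.
Risk in exposed = 1220/2890 = 0.42215; risk in unexposed = 222/732 = 0.30328.
RR = 0.42215/0.30328 = 1.39194
AR% = (RR − 1)/RR × 100 = (1.39194 − 1)/1.39194 × 100 = 28.1578%

28.16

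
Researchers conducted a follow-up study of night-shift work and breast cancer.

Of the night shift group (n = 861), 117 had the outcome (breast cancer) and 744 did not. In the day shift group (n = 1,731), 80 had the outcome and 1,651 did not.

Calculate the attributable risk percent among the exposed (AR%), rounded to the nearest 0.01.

65.99

From the description: a = 117, b = 744, c = 80, d = 1651.
Risk in exposed = 117/861 = 0.13589; risk in unexposed = 80/1731 = 0.04622.
RR = 0.13589/0.04622 = 2.94029
AR% = (RR − 1)/RR × 100 = (2.94029 − 1)/2.94029 × 100 = 65.9897%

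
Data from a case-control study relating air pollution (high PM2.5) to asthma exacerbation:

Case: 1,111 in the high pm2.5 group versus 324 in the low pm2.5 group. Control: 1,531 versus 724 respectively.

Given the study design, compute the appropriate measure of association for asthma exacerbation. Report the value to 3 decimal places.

1.622

From the description: a = 1111, b = 1531, c = 324, d = 724.
This is a case-control study: participants were sampled on outcome status, so risks in the source population cannot be estimated directly — relative risk is not valid here. The odds ratio is the appropriate measure.
OR = (a·d)/(b·c) = (1111 × 724) / (1531 × 324) = 804364 / 496044 = 1.62156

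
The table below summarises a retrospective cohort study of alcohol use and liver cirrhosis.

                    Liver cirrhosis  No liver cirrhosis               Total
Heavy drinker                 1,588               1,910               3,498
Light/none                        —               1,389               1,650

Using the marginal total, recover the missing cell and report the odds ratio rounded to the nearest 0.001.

The missing cell is in the unexposed row: 1650 − 1389 = 261.
So a = 1588, b = 1910, c = 261, d = 1389.
OR = (a·d)/(b·c) = (1588 × 1389) / (1910 × 261) = 2205732 / 498510 = 4.42465

4.425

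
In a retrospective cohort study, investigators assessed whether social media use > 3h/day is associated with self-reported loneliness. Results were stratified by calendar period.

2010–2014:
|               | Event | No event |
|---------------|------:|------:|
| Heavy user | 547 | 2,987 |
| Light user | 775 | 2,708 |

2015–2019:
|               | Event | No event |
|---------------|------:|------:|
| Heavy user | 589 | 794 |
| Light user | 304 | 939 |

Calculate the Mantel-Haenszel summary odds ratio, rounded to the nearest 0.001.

OR_MH = Σ(aᵢdᵢ/nᵢ) / Σ(bᵢcᵢ/nᵢ), where nᵢ is the stratum total.
Stratum 1 (2010–2014): n = 7017; a·d/n = 547·2708/7017 = 211.0982; b·c/n = 2987·775/7017 = 329.9024
Stratum 2 (2015–2019): n = 2626; a·d/n = 589·939/2626 = 210.6135; b·c/n = 794·304/2626 = 91.9177
OR_MH = (211.0982 + 210.6135) / (329.9024 + 91.9177) = 421.7117 / 421.8201 = 0.99974

1.000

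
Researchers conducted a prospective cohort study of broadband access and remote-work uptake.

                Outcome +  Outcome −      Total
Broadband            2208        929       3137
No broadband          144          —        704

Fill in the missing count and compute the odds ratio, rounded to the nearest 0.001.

The missing cell is in the unexposed row: 704 − 144 = 560.
So a = 2208, b = 929, c = 144, d = 560.
OR = (a·d)/(b·c) = (2208 × 560) / (929 × 144) = 1236480 / 133776 = 9.24291

9.243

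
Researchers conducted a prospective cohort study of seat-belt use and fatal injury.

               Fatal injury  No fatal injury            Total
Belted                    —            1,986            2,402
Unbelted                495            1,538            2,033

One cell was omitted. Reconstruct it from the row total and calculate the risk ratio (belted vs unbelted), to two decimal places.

The missing cell is in the exposed row: 2402 − 1986 = 416.
So a = 416, b = 1986, c = 495, d = 1538.
RR = [a/(a+b)] / [c/(c+d)] = (416/2402) / (495/2033) = 0.17319/0.24348 = 0.71130

0.71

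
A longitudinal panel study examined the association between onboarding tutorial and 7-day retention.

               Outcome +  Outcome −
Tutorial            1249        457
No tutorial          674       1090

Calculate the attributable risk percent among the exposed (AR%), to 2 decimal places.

47.81

Cells: a = 1249, b = 457, c = 674, d = 1090.
Risk in exposed = 1249/1706 = 0.73212; risk in unexposed = 674/1764 = 0.38209.
RR = 0.73212/0.38209 = 1.91612
AR% = (RR − 1)/RR × 100 = (1.91612 − 1)/1.91612 × 100 = 47.8111%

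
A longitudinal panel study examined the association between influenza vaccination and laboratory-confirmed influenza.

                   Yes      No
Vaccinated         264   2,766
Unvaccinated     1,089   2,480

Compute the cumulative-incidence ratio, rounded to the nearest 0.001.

Cells: a = 264, b = 2766, c = 1089, d = 2480.
Risk in exposed = 264/3030 = 0.08713; risk in unexposed = 1089/3569 = 0.30513.
RR = 0.08713 / 0.30513 = 0.28555
The risk is 71% lower among the exposed than among the unexposed.

0.286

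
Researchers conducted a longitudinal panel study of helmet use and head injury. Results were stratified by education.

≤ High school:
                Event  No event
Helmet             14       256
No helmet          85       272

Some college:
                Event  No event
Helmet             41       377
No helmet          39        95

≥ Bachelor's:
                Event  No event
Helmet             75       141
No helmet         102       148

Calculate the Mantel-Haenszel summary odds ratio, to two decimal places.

0.40

OR_MH = Σ(aᵢdᵢ/nᵢ) / Σ(bᵢcᵢ/nᵢ), where nᵢ is the stratum total.
Stratum 1 (≤ High school): n = 627; a·d/n = 14·272/627 = 6.0734; b·c/n = 256·85/627 = 34.7049
Stratum 2 (Some college): n = 552; a·d/n = 41·95/552 = 7.0562; b·c/n = 377·39/552 = 26.6359
Stratum 3 (≥ Bachelor's): n = 466; a·d/n = 75·148/466 = 23.8197; b·c/n = 141·102/466 = 30.8627
OR_MH = (6.0734 + 7.0562 + 23.8197) / (34.7049 + 26.6359 + 30.8627) = 36.9493 / 92.2035 = 0.40074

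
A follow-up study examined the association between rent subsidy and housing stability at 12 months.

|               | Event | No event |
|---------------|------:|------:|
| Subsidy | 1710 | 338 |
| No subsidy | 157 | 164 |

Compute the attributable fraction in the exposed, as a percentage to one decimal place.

41.4

Cells: a = 1710, b = 338, c = 157, d = 164.
Risk in exposed = 1710/2048 = 0.83496; risk in unexposed = 157/321 = 0.48910.
RR = 0.83496/0.48910 = 1.70715
AR% = (RR − 1)/RR × 100 = (1.70715 − 1)/1.70715 × 100 = 41.4228%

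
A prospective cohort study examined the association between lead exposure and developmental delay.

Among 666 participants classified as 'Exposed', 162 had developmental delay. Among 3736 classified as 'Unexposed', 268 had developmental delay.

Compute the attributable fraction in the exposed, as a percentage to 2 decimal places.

70.51

From the description: a = 162, b = 504, c = 268, d = 3468.
Risk in exposed = 162/666 = 0.24324; risk in unexposed = 268/3736 = 0.07173.
RR = 0.24324/0.07173 = 3.39088
AR% = (RR − 1)/RR × 100 = (3.39088 − 1)/3.39088 × 100 = 70.5092%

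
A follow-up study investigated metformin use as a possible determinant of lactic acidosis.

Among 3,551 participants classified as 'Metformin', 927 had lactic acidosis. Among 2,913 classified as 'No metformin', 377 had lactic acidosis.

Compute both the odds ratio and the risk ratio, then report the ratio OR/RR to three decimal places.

1.178

From the description: a = 927, b = 2624, c = 377, d = 2536.
OR = (927·2536)/(2624·377) = 2350872/989248 = 2.37642
Risk in exposed = 927/3551 = 0.26105; risk in unexposed = 377/2913 = 0.12942; RR = 2.01710
OR/RR = 2.37642 / 2.01710 = 1.17814
The outcome is not rare, so the OR lies further from 1 than the RR.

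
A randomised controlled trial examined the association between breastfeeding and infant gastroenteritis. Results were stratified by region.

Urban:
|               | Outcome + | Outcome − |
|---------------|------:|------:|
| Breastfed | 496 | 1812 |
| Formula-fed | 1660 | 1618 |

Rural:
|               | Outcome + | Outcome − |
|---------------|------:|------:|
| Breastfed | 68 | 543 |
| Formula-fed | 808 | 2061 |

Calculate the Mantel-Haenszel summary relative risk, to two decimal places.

RR_MH = Σ(aᵢ·n₀ᵢ/nᵢ) / Σ(cᵢ·n₁ᵢ/nᵢ), with n₁ᵢ = aᵢ+bᵢ (exposed), n₀ᵢ = cᵢ+dᵢ (unexposed), nᵢ = n₁ᵢ+n₀ᵢ.
Stratum 1 (Urban): n₁ = 2308, n₀ = 3278, n = 5586; a·n₀/n = 496·3278/5586 = 291.0648; c·n₁/n = 1660·2308/5586 = 685.8718
Stratum 2 (Rural): n₁ = 611, n₀ = 2869, n = 3480; a·n₀/n = 68·2869/3480 = 56.0609; c·n₁/n = 808·611/3480 = 141.8644
RR_MH = (291.0648 + 56.0609) / (685.8718 + 141.8644) = 347.1257 / 827.7362 = 0.41937

0.42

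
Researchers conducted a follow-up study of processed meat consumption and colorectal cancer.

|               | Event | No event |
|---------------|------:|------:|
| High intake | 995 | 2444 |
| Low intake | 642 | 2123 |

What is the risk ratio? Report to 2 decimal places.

Cells: a = 995, b = 2444, c = 642, d = 2123.
Risk in exposed = 995/3439 = 0.28933; risk in unexposed = 642/2765 = 0.23219.
RR = 0.28933 / 0.23219 = 1.24609
The risk among the exposed is 1.25 times that among the unexposed.

1.25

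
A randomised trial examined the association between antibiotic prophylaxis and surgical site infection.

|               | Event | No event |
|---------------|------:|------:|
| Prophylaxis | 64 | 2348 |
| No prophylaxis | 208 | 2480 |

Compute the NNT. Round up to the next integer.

Risk in treated group = 64/2412 = 0.02653; risk in control = 208/2688 = 0.07738.
Absolute risk reduction = 0.07738 − 0.02653 = 0.05085
NNT = 1 / ARR = 1 / 0.05085 = 19.667 → round up → 20

20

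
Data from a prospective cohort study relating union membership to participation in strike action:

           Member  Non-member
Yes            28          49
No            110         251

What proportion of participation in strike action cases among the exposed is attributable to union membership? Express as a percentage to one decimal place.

Reading the table with exposure as columns: a = 28 (Member, case), b = 110 (Member, non-case), c = 49 (Non-member, case), d = 251.
Risk in exposed = 28/138 = 0.20290; risk in unexposed = 49/300 = 0.16333.
RR = 0.20290/0.16333 = 1.24224
AR% = (RR − 1)/RR × 100 = (1.24224 − 1)/1.24224 × 100 = 19.5000%

19.5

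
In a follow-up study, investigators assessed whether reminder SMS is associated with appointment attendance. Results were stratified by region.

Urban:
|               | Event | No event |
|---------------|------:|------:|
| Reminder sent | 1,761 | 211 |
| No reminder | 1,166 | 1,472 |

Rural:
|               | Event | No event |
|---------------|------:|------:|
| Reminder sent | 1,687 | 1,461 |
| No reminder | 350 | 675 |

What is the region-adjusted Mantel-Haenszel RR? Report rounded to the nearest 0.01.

1.86

RR_MH = Σ(aᵢ·n₀ᵢ/nᵢ) / Σ(cᵢ·n₁ᵢ/nᵢ), with n₁ᵢ = aᵢ+bᵢ (exposed), n₀ᵢ = cᵢ+dᵢ (unexposed), nᵢ = n₁ᵢ+n₀ᵢ.
Stratum 1 (Urban): n₁ = 1972, n₀ = 2638, n = 4610; a·n₀/n = 1761·2638/4610 = 1007.7046; c·n₁/n = 1166·1972/4610 = 498.7748
Stratum 2 (Rural): n₁ = 3148, n₀ = 1025, n = 4173; a·n₀/n = 1687·1025/4173 = 414.3722; c·n₁/n = 350·3148/4173 = 264.0307
RR_MH = (1007.7046 + 414.3722) / (498.7748 + 264.0307) = 1422.0767 / 762.8055 = 1.86427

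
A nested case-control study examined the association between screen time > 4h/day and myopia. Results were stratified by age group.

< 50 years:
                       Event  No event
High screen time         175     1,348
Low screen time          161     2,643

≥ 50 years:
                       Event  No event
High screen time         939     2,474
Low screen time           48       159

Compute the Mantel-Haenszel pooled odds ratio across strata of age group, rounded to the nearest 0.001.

1.786

OR_MH = Σ(aᵢdᵢ/nᵢ) / Σ(bᵢcᵢ/nᵢ), where nᵢ is the stratum total.
Stratum 1 (< 50 years): n = 4327; a·d/n = 175·2643/4327 = 106.8928; b·c/n = 1348·161/4327 = 50.1567
Stratum 2 (≥ 50 years): n = 3620; a·d/n = 939·159/3620 = 41.2434; b·c/n = 2474·48/3620 = 32.8044
OR_MH = (106.8928 + 41.2434) / (50.1567 + 32.8044) = 148.1361 / 82.9611 = 1.78561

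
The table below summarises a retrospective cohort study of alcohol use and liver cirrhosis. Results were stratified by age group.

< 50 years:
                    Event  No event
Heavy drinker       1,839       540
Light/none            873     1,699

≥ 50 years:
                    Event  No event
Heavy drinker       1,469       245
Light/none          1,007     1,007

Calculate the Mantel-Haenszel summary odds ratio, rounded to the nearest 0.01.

6.37

OR_MH = Σ(aᵢdᵢ/nᵢ) / Σ(bᵢcᵢ/nᵢ), where nᵢ is the stratum total.
Stratum 1 (< 50 years): n = 4951; a·d/n = 1839·1699/4951 = 631.0768; b·c/n = 540·873/4951 = 95.2171
Stratum 2 (≥ 50 years): n = 3728; a·d/n = 1469·1007/3728 = 396.8034; b·c/n = 245·1007/3728 = 66.1789
OR_MH = (631.0768 + 396.8034) / (95.2171 + 66.1789) = 1027.8801 / 161.3960 = 6.36868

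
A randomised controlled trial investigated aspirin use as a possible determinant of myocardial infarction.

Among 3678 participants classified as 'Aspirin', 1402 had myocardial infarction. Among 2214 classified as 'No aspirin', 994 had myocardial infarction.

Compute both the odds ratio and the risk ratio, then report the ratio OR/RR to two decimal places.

0.89

From the description: a = 1402, b = 2276, c = 994, d = 1220.
OR = (1402·1220)/(2276·994) = 1710440/2262344 = 0.75605
Risk in exposed = 1402/3678 = 0.38119; risk in unexposed = 994/2214 = 0.44896; RR = 0.84904
OR/RR = 0.75605 / 0.84904 = 0.89047
The outcome is not rare, so the OR lies further from 1 than the RR.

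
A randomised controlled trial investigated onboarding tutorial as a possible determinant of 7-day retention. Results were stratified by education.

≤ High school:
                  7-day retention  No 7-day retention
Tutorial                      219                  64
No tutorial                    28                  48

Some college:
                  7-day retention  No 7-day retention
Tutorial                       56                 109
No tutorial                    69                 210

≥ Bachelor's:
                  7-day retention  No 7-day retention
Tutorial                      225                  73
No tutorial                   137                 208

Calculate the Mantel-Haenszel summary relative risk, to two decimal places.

1.82

RR_MH = Σ(aᵢ·n₀ᵢ/nᵢ) / Σ(cᵢ·n₁ᵢ/nᵢ), with n₁ᵢ = aᵢ+bᵢ (exposed), n₀ᵢ = cᵢ+dᵢ (unexposed), nᵢ = n₁ᵢ+n₀ᵢ.
Stratum 1 (≤ High school): n₁ = 283, n₀ = 76, n = 359; a·n₀/n = 219·76/359 = 46.3621; c·n₁/n = 28·283/359 = 22.0724
Stratum 2 (Some college): n₁ = 165, n₀ = 279, n = 444; a·n₀/n = 56·279/444 = 35.1892; c·n₁/n = 69·165/444 = 25.6419
Stratum 3 (≥ Bachelor's): n₁ = 298, n₀ = 345, n = 643; a·n₀/n = 225·345/643 = 120.7232; c·n₁/n = 137·298/643 = 63.4930
RR_MH = (46.3621 + 35.1892 + 120.7232) / (22.0724 + 25.6419 + 63.4930) = 202.2745 / 111.2073 = 1.81890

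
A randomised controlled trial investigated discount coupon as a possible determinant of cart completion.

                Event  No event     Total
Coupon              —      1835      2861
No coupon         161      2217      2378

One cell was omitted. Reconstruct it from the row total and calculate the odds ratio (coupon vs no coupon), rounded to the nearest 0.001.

7.699

The missing cell is in the exposed row: 2861 − 1835 = 1026.
So a = 1026, b = 1835, c = 161, d = 2217.
OR = (a·d)/(b·c) = (1026 × 2217) / (1835 × 161) = 2274642 / 295435 = 7.69930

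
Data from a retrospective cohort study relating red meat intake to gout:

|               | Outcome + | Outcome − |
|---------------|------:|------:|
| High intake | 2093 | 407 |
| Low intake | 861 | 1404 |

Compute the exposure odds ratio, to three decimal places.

8.386

Cells: a = 2093, b = 407, c = 861, d = 1404.
OR = (a·d)/(b·c) = (2093 × 1404) / (407 × 861) = 2938572 / 350427 = 8.38569
The odds of gout are about 8.39 times as high in the high intake group.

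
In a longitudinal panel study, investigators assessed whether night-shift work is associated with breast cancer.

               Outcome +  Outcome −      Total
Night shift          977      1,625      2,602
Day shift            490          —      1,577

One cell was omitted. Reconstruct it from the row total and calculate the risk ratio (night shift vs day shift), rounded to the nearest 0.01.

1.21

The missing cell is in the unexposed row: 1577 − 490 = 1087.
So a = 977, b = 1625, c = 490, d = 1087.
RR = [a/(a+b)] / [c/(c+d)] = (977/2602) / (490/1577) = 0.37548/0.31072 = 1.20843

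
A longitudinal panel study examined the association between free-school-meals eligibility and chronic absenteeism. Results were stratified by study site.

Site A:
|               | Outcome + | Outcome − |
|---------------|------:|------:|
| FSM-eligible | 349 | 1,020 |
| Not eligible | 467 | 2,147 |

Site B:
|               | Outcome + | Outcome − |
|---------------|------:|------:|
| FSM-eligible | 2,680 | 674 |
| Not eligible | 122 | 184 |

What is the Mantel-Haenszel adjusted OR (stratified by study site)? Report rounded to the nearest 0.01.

OR_MH = Σ(aᵢdᵢ/nᵢ) / Σ(bᵢcᵢ/nᵢ), where nᵢ is the stratum total.
Stratum 1 (Site A): n = 3983; a·d/n = 349·2147/3983 = 188.1253; b·c/n = 1020·467/3983 = 119.5933
Stratum 2 (Site B): n = 3660; a·d/n = 2680·184/3660 = 134.7322; b·c/n = 674·122/3660 = 22.4667
OR_MH = (188.1253 + 134.7322) / (119.5933 + 22.4667) = 322.8575 / 142.0599 = 2.27269

2.27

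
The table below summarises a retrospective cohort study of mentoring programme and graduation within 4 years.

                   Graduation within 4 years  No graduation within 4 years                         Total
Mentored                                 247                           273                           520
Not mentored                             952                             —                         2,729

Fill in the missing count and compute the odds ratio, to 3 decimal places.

The missing cell is in the unexposed row: 2729 − 952 = 1777.
So a = 247, b = 273, c = 952, d = 1777.
OR = (a·d)/(b·c) = (247 × 1777) / (273 × 952) = 438919 / 259896 = 1.68883

1.689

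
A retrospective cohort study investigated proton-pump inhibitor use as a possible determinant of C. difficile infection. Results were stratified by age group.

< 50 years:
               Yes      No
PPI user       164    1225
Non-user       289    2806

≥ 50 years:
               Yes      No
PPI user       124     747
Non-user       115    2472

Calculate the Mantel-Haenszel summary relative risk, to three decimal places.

RR_MH = Σ(aᵢ·n₀ᵢ/nᵢ) / Σ(cᵢ·n₁ᵢ/nᵢ), with n₁ᵢ = aᵢ+bᵢ (exposed), n₀ᵢ = cᵢ+dᵢ (unexposed), nᵢ = n₁ᵢ+n₀ᵢ.
Stratum 1 (< 50 years): n₁ = 1389, n₀ = 3095, n = 4484; a·n₀/n = 164·3095/4484 = 113.1980; c·n₁/n = 289·1389/4484 = 89.5230
Stratum 2 (≥ 50 years): n₁ = 871, n₀ = 2587, n = 3458; a·n₀/n = 124·2587/3458 = 92.7669; c·n₁/n = 115·871/3458 = 28.9662
RR_MH = (113.1980 + 92.7669) / (89.5230 + 28.9662) = 205.9650 / 118.4891 = 1.73826

1.738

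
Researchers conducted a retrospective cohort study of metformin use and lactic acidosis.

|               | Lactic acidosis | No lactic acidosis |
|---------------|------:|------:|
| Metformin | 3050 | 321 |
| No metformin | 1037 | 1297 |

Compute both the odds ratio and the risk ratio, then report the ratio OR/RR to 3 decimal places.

5.836

Cells: a = 3050, b = 321, c = 1037, d = 1297.
OR = (3050·1297)/(321·1037) = 3955850/332877 = 11.88382
Risk in exposed = 3050/3371 = 0.90478; risk in unexposed = 1037/2334 = 0.44430; RR = 2.03640
OR/RR = 11.88382 / 2.03640 = 5.83570
The outcome is not rare, so the OR lies further from 1 than the RR.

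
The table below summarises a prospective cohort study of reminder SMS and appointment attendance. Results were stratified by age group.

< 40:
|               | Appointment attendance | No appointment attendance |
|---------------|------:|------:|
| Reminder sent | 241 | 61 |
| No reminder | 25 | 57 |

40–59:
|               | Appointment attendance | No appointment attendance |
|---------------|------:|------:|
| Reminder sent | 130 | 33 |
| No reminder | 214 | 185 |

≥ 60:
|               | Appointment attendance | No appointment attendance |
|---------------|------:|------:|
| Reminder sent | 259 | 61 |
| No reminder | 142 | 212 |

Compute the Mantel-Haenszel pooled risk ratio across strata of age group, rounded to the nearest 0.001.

1.876

RR_MH = Σ(aᵢ·n₀ᵢ/nᵢ) / Σ(cᵢ·n₁ᵢ/nᵢ), with n₁ᵢ = aᵢ+bᵢ (exposed), n₀ᵢ = cᵢ+dᵢ (unexposed), nᵢ = n₁ᵢ+n₀ᵢ.
Stratum 1 (< 40): n₁ = 302, n₀ = 82, n = 384; a·n₀/n = 241·82/384 = 51.4635; c·n₁/n = 25·302/384 = 19.6615
Stratum 2 (40–59): n₁ = 163, n₀ = 399, n = 562; a·n₀/n = 130·399/562 = 92.2954; c·n₁/n = 214·163/562 = 62.0676
Stratum 3 (≥ 60): n₁ = 320, n₀ = 354, n = 674; a·n₀/n = 259·354/674 = 136.0326; c·n₁/n = 142·320/674 = 67.4184
RR_MH = (51.4635 + 92.2954 + 136.0326) / (19.6615 + 62.0676 + 67.4184) = 279.7916 / 149.1475 = 1.87594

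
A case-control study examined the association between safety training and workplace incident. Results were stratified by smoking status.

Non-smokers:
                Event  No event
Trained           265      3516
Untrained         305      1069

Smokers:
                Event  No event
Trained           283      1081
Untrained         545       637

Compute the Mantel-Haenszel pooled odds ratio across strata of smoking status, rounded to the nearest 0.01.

0.29

OR_MH = Σ(aᵢdᵢ/nᵢ) / Σ(bᵢcᵢ/nᵢ), where nᵢ is the stratum total.
Stratum 1 (Non-smokers): n = 5155; a·d/n = 265·1069/5155 = 54.9534; b·c/n = 3516·305/5155 = 208.0272
Stratum 2 (Smokers): n = 2546; a·d/n = 283·637/2546 = 70.8056; b·c/n = 1081·545/2546 = 231.4002
OR_MH = (54.9534 + 70.8056) / (208.0272 + 231.4002) = 125.7590 / 439.4274 = 0.28619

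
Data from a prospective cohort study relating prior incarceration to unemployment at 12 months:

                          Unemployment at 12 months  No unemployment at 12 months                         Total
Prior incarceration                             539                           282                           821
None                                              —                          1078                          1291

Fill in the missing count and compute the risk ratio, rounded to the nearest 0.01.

3.98

The missing cell is in the unexposed row: 1291 − 1078 = 213.
So a = 539, b = 282, c = 213, d = 1078.
RR = [a/(a+b)] / [c/(c+d)] = (539/821) / (213/1291) = 0.65652/0.16499 = 3.97917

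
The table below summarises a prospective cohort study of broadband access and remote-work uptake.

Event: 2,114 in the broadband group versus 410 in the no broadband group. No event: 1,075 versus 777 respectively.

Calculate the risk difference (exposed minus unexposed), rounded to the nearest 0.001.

0.317

From the description: a = 2114, b = 1075, c = 410, d = 777.
Risk in exposed = 2114/3189 = 0.662904; risk in unexposed = 410/1187 = 0.345409.
Risk difference = 0.662904 − 0.345409 = 0.317495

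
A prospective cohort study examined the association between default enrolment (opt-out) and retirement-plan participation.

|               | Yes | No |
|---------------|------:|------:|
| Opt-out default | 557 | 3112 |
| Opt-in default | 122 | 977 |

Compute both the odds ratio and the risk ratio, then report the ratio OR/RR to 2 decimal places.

1.05

Cells: a = 557, b = 3112, c = 122, d = 977.
OR = (557·977)/(3112·122) = 544189/379664 = 1.43334
Risk in exposed = 557/3669 = 0.15181; risk in unexposed = 122/1099 = 0.11101; RR = 1.36756
OR/RR = 1.43334 / 1.36756 = 1.04811
The outcome is not rare, so the OR lies further from 1 than the RR.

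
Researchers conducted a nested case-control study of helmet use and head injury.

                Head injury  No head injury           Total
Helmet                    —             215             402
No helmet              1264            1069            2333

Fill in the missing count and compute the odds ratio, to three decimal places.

The missing cell is in the exposed row: 402 − 215 = 187.
So a = 187, b = 215, c = 1264, d = 1069.
OR = (a·d)/(b·c) = (187 × 1069) / (215 × 1264) = 199903 / 271760 = 0.73559

0.736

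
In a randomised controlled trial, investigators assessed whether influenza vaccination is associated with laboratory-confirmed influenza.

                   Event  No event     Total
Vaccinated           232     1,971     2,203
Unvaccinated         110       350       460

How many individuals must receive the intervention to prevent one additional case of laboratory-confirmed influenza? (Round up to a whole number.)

Risk in treated group = 232/2203 = 0.10531; risk in control = 110/460 = 0.23913.
Absolute risk reduction = 0.23913 − 0.10531 = 0.13382
NNT = 1 / ARR = 1 / 0.13382 = 7.473 → round up → 8

8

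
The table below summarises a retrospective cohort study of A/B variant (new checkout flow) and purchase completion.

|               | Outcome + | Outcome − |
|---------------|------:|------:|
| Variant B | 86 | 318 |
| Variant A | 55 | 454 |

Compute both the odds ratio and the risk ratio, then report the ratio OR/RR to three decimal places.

Cells: a = 86, b = 318, c = 55, d = 454.
OR = (86·454)/(318·55) = 39044/17490 = 2.23236
Risk in exposed = 86/404 = 0.21287; risk in unexposed = 55/509 = 0.10806; RR = 1.97003
OR/RR = 2.23236 / 1.97003 = 1.13316
The outcome is not rare, so the OR lies further from 1 than the RR.

1.133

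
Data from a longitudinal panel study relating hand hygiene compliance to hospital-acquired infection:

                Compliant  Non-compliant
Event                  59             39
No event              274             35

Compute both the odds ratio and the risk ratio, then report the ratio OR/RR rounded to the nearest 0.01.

Reading the table with exposure as columns: a = 59 (Compliant, case), b = 274 (Compliant, non-case), c = 39 (Non-compliant, case), d = 35.
OR = (59·35)/(274·39) = 2065/10686 = 0.19324
Risk in exposed = 59/333 = 0.17718; risk in unexposed = 39/74 = 0.52703; RR = 0.33618
OR/RR = 0.19324 / 0.33618 = 0.57482
The outcome is not rare, so the OR lies further from 1 than the RR.

0.57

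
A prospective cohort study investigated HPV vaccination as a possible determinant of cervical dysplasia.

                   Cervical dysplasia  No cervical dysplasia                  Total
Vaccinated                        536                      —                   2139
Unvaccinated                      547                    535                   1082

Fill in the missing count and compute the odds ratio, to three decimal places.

0.327

The missing cell is in the exposed row: 2139 − 536 = 1603.
So a = 536, b = 1603, c = 547, d = 535.
OR = (a·d)/(b·c) = (536 × 535) / (1603 × 547) = 286760 / 876841 = 0.32704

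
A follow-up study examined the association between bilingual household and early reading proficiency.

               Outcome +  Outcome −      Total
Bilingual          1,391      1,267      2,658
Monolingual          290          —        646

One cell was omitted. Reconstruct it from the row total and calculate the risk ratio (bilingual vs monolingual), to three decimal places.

1.166

The missing cell is in the unexposed row: 646 − 290 = 356.
So a = 1391, b = 1267, c = 290, d = 356.
RR = [a/(a+b)] / [c/(c+d)] = (1391/2658) / (290/646) = 0.52333/0.44892 = 1.16575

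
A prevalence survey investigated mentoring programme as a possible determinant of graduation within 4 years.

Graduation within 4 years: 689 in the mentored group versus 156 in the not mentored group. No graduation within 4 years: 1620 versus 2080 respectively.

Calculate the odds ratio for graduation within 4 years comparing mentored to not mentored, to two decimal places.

From the description: a = 689, b = 1620, c = 156, d = 2080.
OR = (a·d)/(b·c) = (689 × 2080) / (1620 × 156) = 1433120 / 252720 = 5.67078
The odds of graduation within 4 years are about 5.67 times as high in the mentored group.

5.67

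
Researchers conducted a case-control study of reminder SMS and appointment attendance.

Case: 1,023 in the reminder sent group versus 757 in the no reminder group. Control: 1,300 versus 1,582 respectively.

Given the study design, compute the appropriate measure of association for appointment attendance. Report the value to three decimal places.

From the description: a = 1023, b = 1300, c = 757, d = 1582.
This is a case-control study: participants were sampled on outcome status, so risks in the source population cannot be estimated directly — relative risk is not valid here. The odds ratio is the appropriate measure.
OR = (a·d)/(b·c) = (1023 × 1582) / (1300 × 757) = 1618386 / 984100 = 1.64453

1.645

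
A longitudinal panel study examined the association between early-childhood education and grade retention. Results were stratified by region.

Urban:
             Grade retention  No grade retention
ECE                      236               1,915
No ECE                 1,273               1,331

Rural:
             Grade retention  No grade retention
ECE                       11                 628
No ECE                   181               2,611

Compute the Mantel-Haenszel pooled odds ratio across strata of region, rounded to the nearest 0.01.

0.14

OR_MH = Σ(aᵢdᵢ/nᵢ) / Σ(bᵢcᵢ/nᵢ), where nᵢ is the stratum total.
Stratum 1 (Urban): n = 4755; a·d/n = 236·1331/4755 = 66.0601; b·c/n = 1915·1273/4755 = 512.6803
Stratum 2 (Rural): n = 3431; a·d/n = 11·2611/3431 = 8.3710; b·c/n = 628·181/3431 = 33.1297
OR_MH = (66.0601 + 8.3710) / (512.6803 + 33.1297) = 74.4312 / 545.8100 = 0.13637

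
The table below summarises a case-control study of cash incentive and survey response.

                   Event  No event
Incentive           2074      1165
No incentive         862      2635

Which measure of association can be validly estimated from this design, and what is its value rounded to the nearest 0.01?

Cells: a = 2074, b = 1165, c = 862, d = 2635.
This is a case-control study: participants were sampled on outcome status, so risks in the source population cannot be estimated directly — relative risk is not valid here. The odds ratio is the appropriate measure.
OR = (a·d)/(b·c) = (2074 × 2635) / (1165 × 862) = 5464990 / 1004230 = 5.44197

5.44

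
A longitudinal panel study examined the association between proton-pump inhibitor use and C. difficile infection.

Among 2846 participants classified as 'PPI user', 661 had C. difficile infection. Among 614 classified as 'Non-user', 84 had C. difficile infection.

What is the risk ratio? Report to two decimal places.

1.70

From the description: a = 661, b = 2185, c = 84, d = 530.
Risk in exposed = 661/2846 = 0.23226; risk in unexposed = 84/614 = 0.13681.
RR = 0.23226 / 0.13681 = 1.69768
The risk among the exposed is 1.70 times that among the unexposed.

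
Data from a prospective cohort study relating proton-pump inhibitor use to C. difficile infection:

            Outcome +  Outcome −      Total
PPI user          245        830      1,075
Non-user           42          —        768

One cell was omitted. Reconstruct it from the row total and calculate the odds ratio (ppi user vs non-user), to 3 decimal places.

The missing cell is in the unexposed row: 768 − 42 = 726.
So a = 245, b = 830, c = 42, d = 726.
OR = (a·d)/(b·c) = (245 × 726) / (830 × 42) = 177870 / 34860 = 5.10241

5.102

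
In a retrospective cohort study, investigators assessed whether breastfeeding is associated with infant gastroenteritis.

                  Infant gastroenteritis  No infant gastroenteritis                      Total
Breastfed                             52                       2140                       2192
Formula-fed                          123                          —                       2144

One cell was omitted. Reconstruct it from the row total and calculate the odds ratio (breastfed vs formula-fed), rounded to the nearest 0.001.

The missing cell is in the unexposed row: 2144 − 123 = 2021.
So a = 52, b = 2140, c = 123, d = 2021.
OR = (a·d)/(b·c) = (52 × 2021) / (2140 × 123) = 105092 / 263220 = 0.39926

0.399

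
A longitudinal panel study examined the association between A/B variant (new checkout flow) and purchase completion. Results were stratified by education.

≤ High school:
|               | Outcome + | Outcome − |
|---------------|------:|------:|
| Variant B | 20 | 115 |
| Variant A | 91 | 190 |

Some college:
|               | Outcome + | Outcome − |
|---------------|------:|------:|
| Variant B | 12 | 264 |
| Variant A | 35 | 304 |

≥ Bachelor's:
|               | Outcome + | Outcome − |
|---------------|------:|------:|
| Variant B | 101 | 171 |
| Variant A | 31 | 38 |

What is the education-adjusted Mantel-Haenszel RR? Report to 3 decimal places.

RR_MH = Σ(aᵢ·n₀ᵢ/nᵢ) / Σ(cᵢ·n₁ᵢ/nᵢ), with n₁ᵢ = aᵢ+bᵢ (exposed), n₀ᵢ = cᵢ+dᵢ (unexposed), nᵢ = n₁ᵢ+n₀ᵢ.
Stratum 1 (≤ High school): n₁ = 135, n₀ = 281, n = 416; a·n₀/n = 20·281/416 = 13.5096; c·n₁/n = 91·135/416 = 29.5312
Stratum 2 (Some college): n₁ = 276, n₀ = 339, n = 615; a·n₀/n = 12·339/615 = 6.6146; c·n₁/n = 35·276/615 = 15.7073
Stratum 3 (≥ Bachelor's): n₁ = 272, n₀ = 69, n = 341; a·n₀/n = 101·69/341 = 20.4370; c·n₁/n = 31·272/341 = 24.7273
RR_MH = (13.5096 + 6.6146 + 20.4370) / (29.5312 + 15.7073 + 24.7273) = 40.5612 / 69.9658 = 0.57973

0.580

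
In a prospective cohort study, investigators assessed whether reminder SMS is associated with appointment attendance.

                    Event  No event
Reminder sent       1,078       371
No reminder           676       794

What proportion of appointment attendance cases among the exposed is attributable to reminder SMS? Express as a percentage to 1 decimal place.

38.2

Cells: a = 1078, b = 371, c = 676, d = 794.
Risk in exposed = 1078/1449 = 0.74396; risk in unexposed = 676/1470 = 0.45986.
RR = 0.74396/0.45986 = 1.61779
AR% = (RR − 1)/RR × 100 = (1.61779 − 1)/1.61779 × 100 = 38.1871%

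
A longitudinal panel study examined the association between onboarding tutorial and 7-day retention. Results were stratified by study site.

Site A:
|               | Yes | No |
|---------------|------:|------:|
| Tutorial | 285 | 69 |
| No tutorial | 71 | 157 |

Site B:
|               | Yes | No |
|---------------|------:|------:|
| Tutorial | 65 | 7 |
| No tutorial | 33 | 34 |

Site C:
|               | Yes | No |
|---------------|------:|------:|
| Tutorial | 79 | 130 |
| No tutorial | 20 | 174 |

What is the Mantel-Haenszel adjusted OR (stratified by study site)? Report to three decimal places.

OR_MH = Σ(aᵢdᵢ/nᵢ) / Σ(bᵢcᵢ/nᵢ), where nᵢ is the stratum total.
Stratum 1 (Site A): n = 582; a·d/n = 285·157/582 = 76.8814; b·c/n = 69·71/582 = 8.4175
Stratum 2 (Site B): n = 139; a·d/n = 65·34/139 = 15.8993; b·c/n = 7·33/139 = 1.6619
Stratum 3 (Site C): n = 403; a·d/n = 79·174/403 = 34.1092; b·c/n = 130·20/403 = 6.4516
OR_MH = (76.8814 + 15.8993 + 34.1092) / (8.4175 + 1.6619 + 6.4516) = 126.8899 / 16.5310 = 7.67587

7.676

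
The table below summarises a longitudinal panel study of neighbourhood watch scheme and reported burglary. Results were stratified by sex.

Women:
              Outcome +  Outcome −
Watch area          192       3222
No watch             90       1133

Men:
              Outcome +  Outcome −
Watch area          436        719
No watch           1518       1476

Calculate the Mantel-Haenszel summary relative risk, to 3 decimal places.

RR_MH = Σ(aᵢ·n₀ᵢ/nᵢ) / Σ(cᵢ·n₁ᵢ/nᵢ), with n₁ᵢ = aᵢ+bᵢ (exposed), n₀ᵢ = cᵢ+dᵢ (unexposed), nᵢ = n₁ᵢ+n₀ᵢ.
Stratum 1 (Women): n₁ = 3414, n₀ = 1223, n = 4637; a·n₀/n = 192·1223/4637 = 50.6396; c·n₁/n = 90·3414/4637 = 66.2627
Stratum 2 (Men): n₁ = 1155, n₀ = 2994, n = 4149; a·n₀/n = 436·2994/4149 = 314.6262; c·n₁/n = 1518·1155/4149 = 422.5813
RR_MH = (50.6396 + 314.6262) / (66.2627 + 422.5813) = 365.2658 / 488.8440 = 0.74720

0.747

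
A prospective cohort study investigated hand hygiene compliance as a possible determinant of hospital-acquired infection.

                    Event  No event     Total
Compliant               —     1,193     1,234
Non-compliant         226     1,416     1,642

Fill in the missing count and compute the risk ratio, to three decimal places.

0.241

The missing cell is in the exposed row: 1234 − 1193 = 41.
So a = 41, b = 1193, c = 226, d = 1416.
RR = [a/(a+b)] / [c/(c+d)] = (41/1234) / (226/1642) = 0.03323/0.13764 = 0.24140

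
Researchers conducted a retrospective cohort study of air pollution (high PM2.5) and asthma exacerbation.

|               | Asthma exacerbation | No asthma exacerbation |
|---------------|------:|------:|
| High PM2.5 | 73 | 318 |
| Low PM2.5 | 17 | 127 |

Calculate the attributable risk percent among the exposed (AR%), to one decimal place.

Cells: a = 73, b = 318, c = 17, d = 127.
Risk in exposed = 73/391 = 0.18670; risk in unexposed = 17/144 = 0.11806.
RR = 0.18670/0.11806 = 1.58147
AR% = (RR − 1)/RR × 100 = (1.58147 − 1)/1.58147 × 100 = 36.7675%

36.8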